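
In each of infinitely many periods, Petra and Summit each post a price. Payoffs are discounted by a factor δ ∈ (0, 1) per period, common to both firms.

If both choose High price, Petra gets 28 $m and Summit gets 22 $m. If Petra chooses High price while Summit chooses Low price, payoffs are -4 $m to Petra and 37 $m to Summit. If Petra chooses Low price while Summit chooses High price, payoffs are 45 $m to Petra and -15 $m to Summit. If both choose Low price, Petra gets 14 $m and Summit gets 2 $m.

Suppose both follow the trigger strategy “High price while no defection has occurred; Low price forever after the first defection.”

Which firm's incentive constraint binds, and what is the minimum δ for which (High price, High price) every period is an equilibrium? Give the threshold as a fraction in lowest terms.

Petra's threshold: (45−28)/(45−14) = 17/31.
Summit's threshold: (37−22)/(37−2) = 3/7.
17/31 > 3/7, so Petra binds and δ* = 17/31.

Petra; δ ≥ 17/31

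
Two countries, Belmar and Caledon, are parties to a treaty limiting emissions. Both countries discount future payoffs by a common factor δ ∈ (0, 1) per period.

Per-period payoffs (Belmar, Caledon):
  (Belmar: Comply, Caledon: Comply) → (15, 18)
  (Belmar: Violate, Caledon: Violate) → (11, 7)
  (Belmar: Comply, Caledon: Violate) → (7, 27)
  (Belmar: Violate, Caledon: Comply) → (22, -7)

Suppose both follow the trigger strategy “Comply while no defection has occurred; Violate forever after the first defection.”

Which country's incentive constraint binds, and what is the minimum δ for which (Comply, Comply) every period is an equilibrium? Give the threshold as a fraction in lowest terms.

Belmar's threshold: (22−15)/(22−11) = 7/11.
Caledon's threshold: (27−18)/(27−7) = 9/20.
7/11 > 9/20, so Belmar binds and δ* = 7/11.

Belmar; δ ≥ 7/11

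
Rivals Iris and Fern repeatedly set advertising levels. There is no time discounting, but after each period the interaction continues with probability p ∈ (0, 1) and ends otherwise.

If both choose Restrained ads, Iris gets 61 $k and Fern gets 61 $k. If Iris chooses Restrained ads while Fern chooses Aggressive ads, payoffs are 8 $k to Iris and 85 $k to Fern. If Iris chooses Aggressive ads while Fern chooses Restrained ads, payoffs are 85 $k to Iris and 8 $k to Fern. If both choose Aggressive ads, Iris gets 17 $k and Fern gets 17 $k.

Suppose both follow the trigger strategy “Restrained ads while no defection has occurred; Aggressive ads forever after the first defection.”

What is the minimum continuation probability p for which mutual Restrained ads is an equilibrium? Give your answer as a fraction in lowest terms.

With no time discounting, the continuation probability p plays the role of the discount factor.
Grim-trigger IC: 61/(1−p) ≥ 85 + 17p/(1−p) ⇒ p ≥ (85−61)/(85−17) = 6/17.

6/17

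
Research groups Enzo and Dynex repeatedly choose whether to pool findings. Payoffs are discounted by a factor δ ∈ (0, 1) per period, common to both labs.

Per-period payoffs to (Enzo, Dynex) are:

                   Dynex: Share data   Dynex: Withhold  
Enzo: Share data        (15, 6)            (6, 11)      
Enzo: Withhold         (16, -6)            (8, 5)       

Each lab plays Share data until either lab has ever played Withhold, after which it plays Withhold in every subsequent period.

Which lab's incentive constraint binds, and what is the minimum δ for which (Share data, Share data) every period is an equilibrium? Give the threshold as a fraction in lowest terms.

Dynex; δ ≥ 5/6

For Enzo: deviation gain 16−15 = 1, per-period punishment loss 15−8 = 7. IC gives δ ≥ 1/8.
For Dynex: gain 5, loss 1 per period, so δ ≥ 5/6.
The tighter constraint is Dynex's, so cooperation needs δ ≥ 5/6.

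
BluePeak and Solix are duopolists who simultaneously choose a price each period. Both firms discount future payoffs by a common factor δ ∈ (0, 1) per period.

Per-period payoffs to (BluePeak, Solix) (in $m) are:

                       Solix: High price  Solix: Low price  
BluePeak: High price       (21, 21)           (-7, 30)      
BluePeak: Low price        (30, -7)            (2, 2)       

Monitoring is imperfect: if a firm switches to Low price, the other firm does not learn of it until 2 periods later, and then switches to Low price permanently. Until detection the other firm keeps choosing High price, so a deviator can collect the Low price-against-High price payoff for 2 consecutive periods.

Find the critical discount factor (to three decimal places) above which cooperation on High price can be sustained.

A deviator earns 30 for 2 periods, then 2 forever; cooperating earns 21 forever. Multiplying the IC by (1−δ):
21 ≥ 30(1−δ^2) + 2δ^2, so 28·δ^2 ≥ 9 and δ^2 ≥ 9/28.
δ ≥ (9/28)^(1/2) ≈ 0.567.

0.567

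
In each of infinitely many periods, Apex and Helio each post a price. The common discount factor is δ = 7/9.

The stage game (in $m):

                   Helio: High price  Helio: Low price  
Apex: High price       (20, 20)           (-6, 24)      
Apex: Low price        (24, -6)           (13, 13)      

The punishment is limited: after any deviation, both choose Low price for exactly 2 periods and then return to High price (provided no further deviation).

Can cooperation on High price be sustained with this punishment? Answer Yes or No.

Yes

IC: δ+…+δ^2 ≥ (24−20)/(20−13) = 4/7.
At δ = 7/9: partial sum = 1.3827 ≥ 0.5714. Cooperation sustainable.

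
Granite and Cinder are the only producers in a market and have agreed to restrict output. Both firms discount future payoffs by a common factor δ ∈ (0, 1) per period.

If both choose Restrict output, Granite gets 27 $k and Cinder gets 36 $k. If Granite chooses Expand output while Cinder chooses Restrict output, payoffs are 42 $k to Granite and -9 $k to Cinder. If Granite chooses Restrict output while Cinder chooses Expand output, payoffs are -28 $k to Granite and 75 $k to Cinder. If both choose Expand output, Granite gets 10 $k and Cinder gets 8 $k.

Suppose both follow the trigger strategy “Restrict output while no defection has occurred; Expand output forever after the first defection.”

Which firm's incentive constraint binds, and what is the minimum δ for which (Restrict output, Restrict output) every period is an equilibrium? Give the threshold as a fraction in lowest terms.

Granite: cooperation gives 27 each period; deviation gives 42 once then 10 forever.
  27/(1−δ) ≥ 42 + 10δ/(1−δ) ⇒ δ ≥ 15/32.
Cinder: cooperation gives 36 each period; deviation gives 75 once then 8 forever.
  δ ≥ 39/67.
Both must hold, so the binding constraint is Cinder's: δ ≥ 39/67.

Cinder; δ ≥ 39/67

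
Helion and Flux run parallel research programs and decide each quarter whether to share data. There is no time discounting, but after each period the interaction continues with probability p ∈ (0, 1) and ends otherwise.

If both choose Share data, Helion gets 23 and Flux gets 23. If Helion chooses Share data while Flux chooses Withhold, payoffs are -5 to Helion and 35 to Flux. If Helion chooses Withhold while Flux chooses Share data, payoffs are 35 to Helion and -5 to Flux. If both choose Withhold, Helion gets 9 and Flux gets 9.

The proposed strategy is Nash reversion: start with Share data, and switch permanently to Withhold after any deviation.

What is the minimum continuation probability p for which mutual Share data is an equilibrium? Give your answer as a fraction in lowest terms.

Expected cooperation value is 23 + p·23 + p²·23 + … = 23/(1−p); deviation gives 35 + p·9/(1−p).
23 ≥ 35(1−p) + 9p ⇒ 26p ≥ 12 ⇒ p ≥ 12/26 = 6/13.

6/13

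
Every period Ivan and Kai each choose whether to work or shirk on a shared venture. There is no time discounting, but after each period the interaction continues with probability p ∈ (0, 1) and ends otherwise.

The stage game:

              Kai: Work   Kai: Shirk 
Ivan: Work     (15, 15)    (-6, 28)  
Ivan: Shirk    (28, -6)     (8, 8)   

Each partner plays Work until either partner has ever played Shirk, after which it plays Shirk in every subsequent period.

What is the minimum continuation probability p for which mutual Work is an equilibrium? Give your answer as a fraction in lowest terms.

With no time discounting, the continuation probability p plays the role of the discount factor.
Grim-trigger IC: 15/(1−p) ≥ 28 + 8p/(1−p) ⇒ p ≥ (28−15)/(28−8) = 13/20.

13/20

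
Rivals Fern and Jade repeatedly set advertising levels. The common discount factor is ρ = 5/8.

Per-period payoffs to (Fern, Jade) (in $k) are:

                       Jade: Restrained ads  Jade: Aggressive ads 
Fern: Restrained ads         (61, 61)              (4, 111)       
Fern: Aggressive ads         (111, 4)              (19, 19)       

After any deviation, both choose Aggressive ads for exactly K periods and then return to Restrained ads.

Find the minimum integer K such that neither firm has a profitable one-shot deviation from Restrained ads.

3

Need Σ_{k=1}^{K} ρ^k ≥ (111−61)/(61−19) = 1.1905 at ρ = 5/8.
At K = 2 the sum is 1.0156 < 1.1905; at K = 3 it is 1.2598 ≥ 1.1905.
So the minimum punishment length is K = 3.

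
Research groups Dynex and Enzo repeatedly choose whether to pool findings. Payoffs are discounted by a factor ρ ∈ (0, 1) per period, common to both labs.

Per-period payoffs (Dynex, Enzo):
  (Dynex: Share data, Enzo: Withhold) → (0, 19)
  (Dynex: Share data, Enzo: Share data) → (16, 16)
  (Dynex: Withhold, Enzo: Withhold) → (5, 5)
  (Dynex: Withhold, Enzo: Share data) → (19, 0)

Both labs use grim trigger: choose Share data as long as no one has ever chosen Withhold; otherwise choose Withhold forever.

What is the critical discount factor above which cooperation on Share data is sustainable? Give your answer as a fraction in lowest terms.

3/14

Under grim trigger the critical discount factor is (T−C)/(T−P) with T = 19, C = 16, P = 5.
ρ* = (19−16)/(19−5) = 3/14.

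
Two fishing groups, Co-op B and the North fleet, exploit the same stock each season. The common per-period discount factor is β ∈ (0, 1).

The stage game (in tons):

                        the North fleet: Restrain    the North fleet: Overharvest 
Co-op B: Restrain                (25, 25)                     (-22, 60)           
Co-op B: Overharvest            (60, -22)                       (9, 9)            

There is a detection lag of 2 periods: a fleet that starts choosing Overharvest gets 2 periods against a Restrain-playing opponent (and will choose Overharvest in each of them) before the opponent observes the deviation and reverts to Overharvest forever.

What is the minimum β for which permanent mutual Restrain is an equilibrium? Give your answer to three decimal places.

Deviating for the 2 undetected periods gains 60−25 = 35 per period over cooperation, then loses 25−9 = 16 per period forever once punishment starts.
Gain: 35(1 + β + … + β^1); loss: 16·β^2/(1−β).
No profitable deviation ⇔ 35(1−β^2) ≤ 16·β^2, i.e. β^2 ≥ 35/(35+16) = 35/51.
Hence β ≥ (35/51)^(1/2) ≈ 0.828.

0.828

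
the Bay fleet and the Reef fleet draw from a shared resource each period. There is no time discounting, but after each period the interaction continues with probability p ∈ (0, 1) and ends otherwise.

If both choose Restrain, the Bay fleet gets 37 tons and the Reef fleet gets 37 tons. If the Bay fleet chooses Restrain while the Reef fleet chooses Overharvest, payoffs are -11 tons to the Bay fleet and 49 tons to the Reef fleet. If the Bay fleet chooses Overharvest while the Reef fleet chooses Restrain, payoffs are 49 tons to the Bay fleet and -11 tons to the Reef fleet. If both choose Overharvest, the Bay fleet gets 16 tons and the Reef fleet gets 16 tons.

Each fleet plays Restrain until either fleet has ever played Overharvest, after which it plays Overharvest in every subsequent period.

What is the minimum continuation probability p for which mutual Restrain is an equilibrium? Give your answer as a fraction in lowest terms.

With no time discounting, the continuation probability p plays the role of the discount factor.
Grim-trigger IC: 37/(1−p) ≥ 49 + 16p/(1−p) ⇒ p ≥ (49−37)/(49−16) = 4/11.

4/11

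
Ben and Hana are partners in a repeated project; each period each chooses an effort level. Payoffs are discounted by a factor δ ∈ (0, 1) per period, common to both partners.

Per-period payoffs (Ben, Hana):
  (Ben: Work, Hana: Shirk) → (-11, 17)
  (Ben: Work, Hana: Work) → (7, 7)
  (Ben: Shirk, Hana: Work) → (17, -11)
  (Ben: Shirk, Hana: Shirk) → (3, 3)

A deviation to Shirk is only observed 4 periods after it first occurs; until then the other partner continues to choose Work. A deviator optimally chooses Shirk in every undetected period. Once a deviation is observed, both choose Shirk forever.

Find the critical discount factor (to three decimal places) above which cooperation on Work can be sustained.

A deviator earns 17 for 4 periods, then 3 forever; cooperating earns 7 forever. Multiplying the IC by (1−δ):
7 ≥ 17(1−δ^4) + 3δ^4, so 14·δ^4 ≥ 10 and δ^4 ≥ 5/7.
δ ≥ (5/7)^(1/4) ≈ 0.919.

0.919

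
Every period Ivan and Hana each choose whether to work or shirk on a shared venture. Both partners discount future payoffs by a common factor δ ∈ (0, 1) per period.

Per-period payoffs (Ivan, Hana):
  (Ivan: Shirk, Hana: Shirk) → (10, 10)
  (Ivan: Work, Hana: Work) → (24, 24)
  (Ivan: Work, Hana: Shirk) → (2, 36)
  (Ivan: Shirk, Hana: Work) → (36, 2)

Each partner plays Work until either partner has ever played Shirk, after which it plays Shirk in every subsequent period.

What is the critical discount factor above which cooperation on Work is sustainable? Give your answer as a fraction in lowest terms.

6/13

24/(1−δ) ≥ 36 + 10δ/(1−δ)
24 ≥ 36 − 26δ
δ ≥ 12/26 = 6/13.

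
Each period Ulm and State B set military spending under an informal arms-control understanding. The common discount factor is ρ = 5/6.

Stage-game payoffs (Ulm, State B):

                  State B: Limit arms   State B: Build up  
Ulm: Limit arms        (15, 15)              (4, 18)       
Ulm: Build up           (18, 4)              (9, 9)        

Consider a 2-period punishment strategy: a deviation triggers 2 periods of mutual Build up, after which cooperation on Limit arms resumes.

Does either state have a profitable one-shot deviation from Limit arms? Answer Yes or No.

A one-shot deviation gives 18 now, then 9 for 2 periods, then back to 15.
Gain from deviating: (18−15) today; loss: (15−9) in each of the next 2 periods.
No-deviation condition: (15−9)(ρ+…+ρ^2) ≥ 18−15, i.e. ρ+…+ρ^2 ≥ 1/2.
At ρ = 5/6: ρ+…+ρ^2 = 1.5278 ≥ 0.5000.
So cooperation is sustainable.

No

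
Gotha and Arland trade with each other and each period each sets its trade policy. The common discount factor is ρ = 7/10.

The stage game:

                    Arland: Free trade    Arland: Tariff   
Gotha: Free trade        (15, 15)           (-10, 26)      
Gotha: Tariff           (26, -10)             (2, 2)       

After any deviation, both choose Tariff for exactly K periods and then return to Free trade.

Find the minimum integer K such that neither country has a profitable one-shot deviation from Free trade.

IC: ρ(1−ρ^K)/(1−ρ) ≥ (26−15)/(15−2) = 11/13.
With ρ = 7/10: need 1 − ρ^K ≥ 11/13·(1−7/10)/(7/10), i.e. ρ^K ≤ 0.6374.
Since (7/10)^1 = 0.7000 and (7/10)^2 = 0.4900, the smallest such K is 2.

2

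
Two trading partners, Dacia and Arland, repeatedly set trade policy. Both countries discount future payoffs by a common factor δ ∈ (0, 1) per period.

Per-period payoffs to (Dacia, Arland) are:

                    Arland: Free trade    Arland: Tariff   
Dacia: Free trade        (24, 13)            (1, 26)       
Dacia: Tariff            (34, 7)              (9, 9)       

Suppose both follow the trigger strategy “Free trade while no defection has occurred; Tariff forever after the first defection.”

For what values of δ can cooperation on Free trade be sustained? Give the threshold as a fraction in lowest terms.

Dacia's threshold: (34−24)/(34−9) = 2/5.
Arland's threshold: (26−13)/(26−9) = 13/17.
2/5 < 13/17, so Arland binds and δ* = 13/17.

13/17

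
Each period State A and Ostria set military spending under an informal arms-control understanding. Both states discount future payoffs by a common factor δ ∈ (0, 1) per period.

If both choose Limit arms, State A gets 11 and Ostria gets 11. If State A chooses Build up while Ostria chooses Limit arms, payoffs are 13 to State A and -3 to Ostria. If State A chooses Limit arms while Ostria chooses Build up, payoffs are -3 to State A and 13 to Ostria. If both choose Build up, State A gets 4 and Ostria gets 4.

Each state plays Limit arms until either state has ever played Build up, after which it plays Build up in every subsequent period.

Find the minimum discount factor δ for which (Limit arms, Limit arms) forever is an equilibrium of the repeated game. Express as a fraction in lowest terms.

2/9

Cooperation forever yields 11 each period: 11/(1−δ).
Deviating yields 13 once, then 4 forever: 13 + 4δ/(1−δ).
No profitable deviation requires 11/(1−δ) ≥ 13 + 4δ/(1−δ).
Multiplying by (1−δ): 11 ≥ 13(1−δ) + 4δ = 13 − 9δ.
So 9δ ≥ 2, i.e. δ ≥ 2/9.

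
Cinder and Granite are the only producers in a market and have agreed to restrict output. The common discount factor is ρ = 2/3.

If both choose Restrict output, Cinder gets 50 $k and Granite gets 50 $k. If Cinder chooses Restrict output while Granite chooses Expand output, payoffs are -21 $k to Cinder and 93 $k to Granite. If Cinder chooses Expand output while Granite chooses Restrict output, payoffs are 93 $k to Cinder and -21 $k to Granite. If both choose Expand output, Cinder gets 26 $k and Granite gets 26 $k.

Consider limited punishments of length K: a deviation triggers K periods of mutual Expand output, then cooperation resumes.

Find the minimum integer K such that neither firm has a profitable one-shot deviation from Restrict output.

6

Need Σ_{k=1}^{K} ρ^k ≥ (93−50)/(50−26) = 1.7917 at ρ = 2/3.
At K = 5 the sum is 1.7366 < 1.7917; at K = 6 it is 1.8244 ≥ 1.7917.
So the minimum punishment length is K = 6.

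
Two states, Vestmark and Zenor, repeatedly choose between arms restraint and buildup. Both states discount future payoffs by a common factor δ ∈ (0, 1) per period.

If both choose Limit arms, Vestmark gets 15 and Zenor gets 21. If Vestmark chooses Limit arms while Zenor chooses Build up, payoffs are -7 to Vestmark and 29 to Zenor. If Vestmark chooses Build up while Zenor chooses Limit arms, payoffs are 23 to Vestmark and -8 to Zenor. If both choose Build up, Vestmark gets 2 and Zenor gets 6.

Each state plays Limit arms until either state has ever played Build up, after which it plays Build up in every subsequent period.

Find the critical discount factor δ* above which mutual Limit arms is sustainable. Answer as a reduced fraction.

Vestmark's threshold: (23−15)/(23−2) = 8/21.
Zenor's threshold: (29−21)/(29−6) = 8/23.
8/21 > 8/23, so Vestmark binds and δ* = 8/21.

8/21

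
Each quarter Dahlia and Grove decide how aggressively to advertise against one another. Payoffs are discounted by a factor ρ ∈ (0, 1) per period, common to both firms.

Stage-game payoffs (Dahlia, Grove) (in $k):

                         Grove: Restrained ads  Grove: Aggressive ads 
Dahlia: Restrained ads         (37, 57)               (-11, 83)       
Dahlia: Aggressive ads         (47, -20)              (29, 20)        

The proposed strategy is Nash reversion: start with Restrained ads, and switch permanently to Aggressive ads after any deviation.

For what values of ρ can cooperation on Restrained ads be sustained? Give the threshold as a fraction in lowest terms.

Dahlia: cooperation gives 37 each period; deviation gives 47 once then 29 forever.
  37/(1−ρ) ≥ 47 + 29ρ/(1−ρ) ⇒ ρ ≥ 10/18 = 5/9.
Grove: cooperation gives 57 each period; deviation gives 83 once then 20 forever.
  ρ ≥ 26/63.
Both must hold, so the binding constraint is Dahlia's: ρ ≥ 5/9.

5/9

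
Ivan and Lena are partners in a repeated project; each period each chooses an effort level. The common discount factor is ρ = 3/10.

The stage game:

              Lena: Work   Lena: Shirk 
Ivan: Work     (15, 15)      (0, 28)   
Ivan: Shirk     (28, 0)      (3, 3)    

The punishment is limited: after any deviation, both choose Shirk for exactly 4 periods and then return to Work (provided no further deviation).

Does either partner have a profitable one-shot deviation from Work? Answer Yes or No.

Comparing payoff streams over the 5 periods until play realigns: cooperate → 15(1+ρ+…+ρ^4); deviate → 28 + 3(ρ+…+ρ^4).
Cooperation is sustained iff (15−3)(ρ+…+ρ^4) ≥ 28−15.
ρ+…+ρ^4 = 3/10·(1−(3/10)^4)/(1−3/10) = 0.4251, and (28−15)/(15−3) = 1.0833.
0.4251 < 1.0833, so cooperation is not sustainable.

Yes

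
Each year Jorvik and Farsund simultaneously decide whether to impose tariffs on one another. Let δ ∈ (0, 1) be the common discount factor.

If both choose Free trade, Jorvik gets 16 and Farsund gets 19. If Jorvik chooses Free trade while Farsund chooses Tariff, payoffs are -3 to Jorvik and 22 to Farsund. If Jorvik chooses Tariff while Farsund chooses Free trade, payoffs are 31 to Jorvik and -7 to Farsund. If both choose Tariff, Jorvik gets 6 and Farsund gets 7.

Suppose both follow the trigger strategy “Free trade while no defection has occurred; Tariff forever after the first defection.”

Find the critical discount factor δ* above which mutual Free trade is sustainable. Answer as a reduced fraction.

Jorvik's threshold: (31−16)/(31−6) = 3/5.
Farsund's threshold: (22−19)/(22−7) = 1/5.
3/5 > 1/5, so Jorvik binds and δ* = 3/5.

3/5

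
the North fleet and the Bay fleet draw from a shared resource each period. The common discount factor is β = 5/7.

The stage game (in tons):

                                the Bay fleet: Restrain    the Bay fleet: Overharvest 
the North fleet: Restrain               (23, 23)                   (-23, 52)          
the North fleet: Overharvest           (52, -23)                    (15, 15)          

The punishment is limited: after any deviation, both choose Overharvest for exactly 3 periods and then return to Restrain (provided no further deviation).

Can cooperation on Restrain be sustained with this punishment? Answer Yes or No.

No

Comparing payoff streams over the 4 periods until play realigns: cooperate → 23(1+β+…+β^3); deviate → 52 + 15(β+…+β^3).
Cooperation is sustained iff (23−15)(β+…+β^3) ≥ 52−23.
β+…+β^3 = 5/7·(1−(5/7)^3)/(1−5/7) = 1.5889, and (52−23)/(23−15) = 3.6250.
1.5889 < 3.6250, so cooperation is not sustainable.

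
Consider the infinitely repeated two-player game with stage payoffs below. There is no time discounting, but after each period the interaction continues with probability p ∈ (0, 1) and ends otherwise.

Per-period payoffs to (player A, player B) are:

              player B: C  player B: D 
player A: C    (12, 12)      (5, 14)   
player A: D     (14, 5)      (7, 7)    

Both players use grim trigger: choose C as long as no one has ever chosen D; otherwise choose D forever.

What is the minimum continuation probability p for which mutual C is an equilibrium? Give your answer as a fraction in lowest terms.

With no time discounting, the continuation probability p plays the role of the discount factor.
Grim-trigger IC: 12/(1−p) ≥ 14 + 7p/(1−p) ⇒ p ≥ (14−12)/(14−7) = 2/7.

2/7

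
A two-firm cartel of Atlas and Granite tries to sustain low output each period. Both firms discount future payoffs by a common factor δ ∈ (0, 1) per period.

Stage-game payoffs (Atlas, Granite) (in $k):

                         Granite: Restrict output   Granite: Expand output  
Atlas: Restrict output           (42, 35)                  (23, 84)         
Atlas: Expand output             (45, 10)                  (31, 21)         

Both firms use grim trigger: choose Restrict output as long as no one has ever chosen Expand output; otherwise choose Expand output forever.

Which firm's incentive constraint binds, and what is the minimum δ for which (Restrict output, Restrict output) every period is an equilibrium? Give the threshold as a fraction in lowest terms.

Atlas's threshold: (45−42)/(45−31) = 3/14.
Granite's threshold: (84−35)/(84−21) = 7/9.
3/14 < 7/9, so Granite binds and δ* = 7/9.

Granite; δ ≥ 7/9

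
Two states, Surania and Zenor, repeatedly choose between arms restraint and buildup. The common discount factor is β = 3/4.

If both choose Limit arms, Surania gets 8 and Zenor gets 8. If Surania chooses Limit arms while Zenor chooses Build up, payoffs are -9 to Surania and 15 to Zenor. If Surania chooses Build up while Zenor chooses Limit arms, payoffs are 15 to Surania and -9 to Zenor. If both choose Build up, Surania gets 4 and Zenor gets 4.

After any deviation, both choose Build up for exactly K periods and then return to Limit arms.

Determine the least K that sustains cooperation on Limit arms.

Need Σ_{k=1}^{K} β^k ≥ (15−8)/(8−4) = 1.7500 at β = 3/4.
At K = 3 the sum is 1.7344 < 1.7500; at K = 4 it is 2.0508 ≥ 1.7500.
So the minimum punishment length is K = 4.

4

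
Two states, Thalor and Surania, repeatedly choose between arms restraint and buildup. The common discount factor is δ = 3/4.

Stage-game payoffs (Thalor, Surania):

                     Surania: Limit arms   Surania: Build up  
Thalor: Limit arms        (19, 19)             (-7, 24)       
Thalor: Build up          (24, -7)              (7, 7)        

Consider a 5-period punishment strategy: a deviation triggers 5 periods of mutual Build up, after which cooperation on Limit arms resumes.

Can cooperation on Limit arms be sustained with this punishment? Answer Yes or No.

Comparing payoff streams over the 6 periods until play realigns: cooperate → 19(1+δ+…+δ^5); deviate → 24 + 7(δ+…+δ^5).
Cooperation is sustained iff (19−7)(δ+…+δ^5) ≥ 24−19.
δ+…+δ^5 = 3/4·(1−(3/4)^5)/(1−3/4) = 2.2881, and (24−19)/(19−7) = 0.4167.
2.2881 ≥ 0.4167, so cooperation is sustainable.

Yes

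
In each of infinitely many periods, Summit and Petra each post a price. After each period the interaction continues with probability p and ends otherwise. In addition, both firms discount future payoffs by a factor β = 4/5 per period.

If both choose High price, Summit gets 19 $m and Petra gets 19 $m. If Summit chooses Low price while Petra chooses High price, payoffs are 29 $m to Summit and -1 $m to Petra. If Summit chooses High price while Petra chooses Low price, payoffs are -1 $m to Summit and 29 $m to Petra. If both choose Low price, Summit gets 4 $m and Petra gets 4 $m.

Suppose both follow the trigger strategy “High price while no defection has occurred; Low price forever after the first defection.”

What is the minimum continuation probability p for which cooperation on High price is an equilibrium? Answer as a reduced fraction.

With continuation probability p and discount β, the effective per-period discount factor is βp.
Grim-trigger IC: βp ≥ (29−19)/(29−4) = 2/5.
So p ≥ (2/5)/(4/5) = 1/2.

1/2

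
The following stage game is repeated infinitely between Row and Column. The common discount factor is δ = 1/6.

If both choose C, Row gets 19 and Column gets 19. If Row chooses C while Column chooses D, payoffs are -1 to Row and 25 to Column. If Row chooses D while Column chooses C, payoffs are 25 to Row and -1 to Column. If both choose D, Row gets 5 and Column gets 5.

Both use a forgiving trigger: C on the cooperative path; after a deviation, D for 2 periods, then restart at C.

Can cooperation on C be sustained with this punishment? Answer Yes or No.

No

A one-shot deviation gives 25 now, then 5 for 2 periods, then back to 19.
Gain from deviating: (25−19) today; loss: (19−5) in each of the next 2 periods.
No-deviation condition: (19−5)(δ+…+δ^2) ≥ 25−19, i.e. δ+…+δ^2 ≥ 3/7.
At δ = 1/6: δ+…+δ^2 = 0.1944 < 0.4286.
So cooperation is not sustainable.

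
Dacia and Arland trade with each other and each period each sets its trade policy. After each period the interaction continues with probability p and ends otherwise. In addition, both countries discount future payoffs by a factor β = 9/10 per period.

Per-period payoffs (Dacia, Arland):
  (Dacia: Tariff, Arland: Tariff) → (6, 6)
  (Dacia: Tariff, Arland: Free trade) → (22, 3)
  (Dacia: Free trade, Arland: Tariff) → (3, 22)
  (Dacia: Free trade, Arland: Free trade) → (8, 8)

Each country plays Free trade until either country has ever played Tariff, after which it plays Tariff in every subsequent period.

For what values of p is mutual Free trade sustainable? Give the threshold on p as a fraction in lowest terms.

35/36

With continuation probability p and discount β, the effective per-period discount factor is βp.
Grim-trigger IC: βp ≥ (22−8)/(22−6) = 7/8.
So p ≥ (7/8)/(9/10) = 35/36.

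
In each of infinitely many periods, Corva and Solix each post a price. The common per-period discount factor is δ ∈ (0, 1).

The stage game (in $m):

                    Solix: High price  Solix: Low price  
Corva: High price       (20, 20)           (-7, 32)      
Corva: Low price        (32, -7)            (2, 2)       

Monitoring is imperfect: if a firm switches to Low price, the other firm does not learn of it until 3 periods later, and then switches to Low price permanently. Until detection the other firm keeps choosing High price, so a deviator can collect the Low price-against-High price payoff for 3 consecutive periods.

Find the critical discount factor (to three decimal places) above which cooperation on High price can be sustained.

0.737

A deviator earns 32 for 3 periods, then 2 forever; cooperating earns 20 forever. Multiplying the IC by (1−δ):
20 ≥ 32(1−δ^3) + 2δ^3, so 30·δ^3 ≥ 12 and δ^3 ≥ 2/5.
δ ≥ (2/5)^(1/3) ≈ 0.737.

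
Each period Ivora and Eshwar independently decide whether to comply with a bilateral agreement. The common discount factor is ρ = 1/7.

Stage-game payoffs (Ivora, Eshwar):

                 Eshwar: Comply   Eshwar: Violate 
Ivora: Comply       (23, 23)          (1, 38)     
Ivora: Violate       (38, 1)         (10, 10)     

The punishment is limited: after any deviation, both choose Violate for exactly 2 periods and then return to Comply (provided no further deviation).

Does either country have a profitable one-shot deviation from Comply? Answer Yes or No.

IC: ρ+…+ρ^2 ≥ (38−23)/(23−10) = 15/13.
At ρ = 1/7: partial sum = 0.1633 < 1.1538. Cooperation not sustainable.

Yes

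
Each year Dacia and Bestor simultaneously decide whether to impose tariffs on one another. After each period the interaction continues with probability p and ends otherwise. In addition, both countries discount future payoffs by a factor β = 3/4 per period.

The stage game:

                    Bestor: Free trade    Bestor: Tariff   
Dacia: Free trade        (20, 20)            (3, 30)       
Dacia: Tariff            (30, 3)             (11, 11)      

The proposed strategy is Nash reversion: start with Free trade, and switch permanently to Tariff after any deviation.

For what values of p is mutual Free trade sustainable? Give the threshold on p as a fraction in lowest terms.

40/57

Expected continuation weight on next period's payoff is β·p = 3/4·p, which plays the role of the discount factor.
Cooperation requires 3/4·p ≥ (30−20)/(30−11) = 10/19, hence p ≥ 40/57.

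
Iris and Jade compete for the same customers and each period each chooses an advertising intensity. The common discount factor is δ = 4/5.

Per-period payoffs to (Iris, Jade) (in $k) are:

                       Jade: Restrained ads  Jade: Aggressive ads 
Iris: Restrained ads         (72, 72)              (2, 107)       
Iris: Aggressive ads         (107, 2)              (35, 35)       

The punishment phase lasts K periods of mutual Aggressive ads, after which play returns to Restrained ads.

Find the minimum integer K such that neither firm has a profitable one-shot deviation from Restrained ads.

No profitable deviation requires (72−35)(δ+…+δ^K) ≥ 107−72, i.e. δ+…+δ^K ≥ 35/37 ≈ 0.9459.
With δ = 4/5, the partial sums are K=1: 0.8000, K=2: 1.4400.
K = 2 is the first length at which the sum reaches 0.9459.

2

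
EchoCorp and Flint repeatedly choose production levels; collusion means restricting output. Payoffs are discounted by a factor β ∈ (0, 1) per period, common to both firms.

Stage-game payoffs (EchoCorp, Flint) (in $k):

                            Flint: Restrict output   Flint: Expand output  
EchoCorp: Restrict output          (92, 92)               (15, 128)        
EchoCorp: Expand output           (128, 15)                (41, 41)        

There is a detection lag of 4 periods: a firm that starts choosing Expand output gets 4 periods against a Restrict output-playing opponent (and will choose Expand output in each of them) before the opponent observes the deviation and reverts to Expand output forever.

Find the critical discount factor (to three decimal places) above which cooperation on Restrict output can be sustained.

Deviating for the 4 undetected periods gains 128−92 = 36 per period over cooperation, then loses 92−41 = 51 per period forever once punishment starts.
Gain: 36(1 + β + … + β^3); loss: 51·β^4/(1−β).
No profitable deviation ⇔ 36(1−β^4) ≤ 51·β^4, i.e. β^4 ≥ 36/(36+51) = 12/29.
Hence β ≥ (12/29)^(1/4) ≈ 0.802.

0.802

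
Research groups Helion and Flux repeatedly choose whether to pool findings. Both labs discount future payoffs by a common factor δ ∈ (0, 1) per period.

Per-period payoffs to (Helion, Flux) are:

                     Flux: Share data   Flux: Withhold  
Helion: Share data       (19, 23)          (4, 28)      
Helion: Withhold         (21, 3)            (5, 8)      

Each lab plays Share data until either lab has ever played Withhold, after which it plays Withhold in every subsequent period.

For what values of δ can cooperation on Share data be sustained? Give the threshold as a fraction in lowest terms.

For Helion: deviation gain 21−19 = 2, per-period punishment loss 19−5 = 14. IC gives δ ≥ 2/16 = 1/8.
For Flux: gain 5, loss 15 per period, so δ ≥ 5/20 = 1/4.
The tighter constraint is Flux's, so cooperation needs δ ≥ 1/4.

1/4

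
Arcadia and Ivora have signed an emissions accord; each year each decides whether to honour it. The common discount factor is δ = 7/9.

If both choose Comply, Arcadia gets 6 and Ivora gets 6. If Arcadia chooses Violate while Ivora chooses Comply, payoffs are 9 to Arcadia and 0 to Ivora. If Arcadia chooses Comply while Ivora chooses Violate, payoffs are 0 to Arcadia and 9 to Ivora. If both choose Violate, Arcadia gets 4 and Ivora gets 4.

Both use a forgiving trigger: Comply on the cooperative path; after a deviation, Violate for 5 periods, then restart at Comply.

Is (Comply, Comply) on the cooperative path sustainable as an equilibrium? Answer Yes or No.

Yes

A one-shot deviation gives 9 now, then 4 for 5 periods, then back to 6.
Gain from deviating: (9−6) today; loss: (6−4) in each of the next 5 periods.
No-deviation condition: (6−4)(δ+…+δ^5) ≥ 9−6, i.e. δ+…+δ^5 ≥ 3/2.
At δ = 7/9: δ+…+δ^5 = 2.5038 ≥ 1.5000.
So cooperation is sustainable.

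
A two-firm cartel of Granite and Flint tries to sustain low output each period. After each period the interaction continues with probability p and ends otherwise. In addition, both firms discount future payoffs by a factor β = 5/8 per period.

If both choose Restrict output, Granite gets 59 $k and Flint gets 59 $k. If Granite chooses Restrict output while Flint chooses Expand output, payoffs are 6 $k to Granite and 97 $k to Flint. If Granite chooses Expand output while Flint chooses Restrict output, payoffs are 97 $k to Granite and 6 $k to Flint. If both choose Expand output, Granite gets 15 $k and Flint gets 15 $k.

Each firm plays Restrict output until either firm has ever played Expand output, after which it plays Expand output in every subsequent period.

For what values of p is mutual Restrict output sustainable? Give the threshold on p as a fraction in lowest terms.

With continuation probability p and discount β, the effective per-period discount factor is βp.
Grim-trigger IC: βp ≥ (97−59)/(97−15) = 19/41.
So p ≥ (19/41)/(5/8) = 152/205.

152/205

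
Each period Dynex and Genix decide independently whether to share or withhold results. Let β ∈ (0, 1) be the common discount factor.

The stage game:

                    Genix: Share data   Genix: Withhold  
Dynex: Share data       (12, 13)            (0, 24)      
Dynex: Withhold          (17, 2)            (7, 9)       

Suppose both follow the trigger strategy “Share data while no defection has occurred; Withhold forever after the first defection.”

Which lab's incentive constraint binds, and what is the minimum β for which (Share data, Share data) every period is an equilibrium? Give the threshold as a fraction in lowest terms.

Dynex's threshold: (17−12)/(17−7) = 1/2.
Genix's threshold: (24−13)/(24−9) = 11/15.
1/2 < 11/15, so Genix binds and β* = 11/15.

Genix; β ≥ 11/15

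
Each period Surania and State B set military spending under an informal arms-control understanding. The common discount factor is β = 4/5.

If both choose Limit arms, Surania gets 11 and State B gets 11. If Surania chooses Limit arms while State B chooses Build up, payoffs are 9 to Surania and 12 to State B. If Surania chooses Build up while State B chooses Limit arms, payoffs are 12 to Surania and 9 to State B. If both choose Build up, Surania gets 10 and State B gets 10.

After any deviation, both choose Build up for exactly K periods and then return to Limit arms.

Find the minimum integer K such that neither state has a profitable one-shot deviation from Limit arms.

2

No profitable deviation requires (11−10)(β+…+β^K) ≥ 12−11, i.e. β+…+β^K ≥ 1 ≈ 1.0000.
With β = 4/5, the partial sums are K=1: 0.8000, K=2: 1.4400.
K = 2 is the first length at which the sum reaches 1.0000.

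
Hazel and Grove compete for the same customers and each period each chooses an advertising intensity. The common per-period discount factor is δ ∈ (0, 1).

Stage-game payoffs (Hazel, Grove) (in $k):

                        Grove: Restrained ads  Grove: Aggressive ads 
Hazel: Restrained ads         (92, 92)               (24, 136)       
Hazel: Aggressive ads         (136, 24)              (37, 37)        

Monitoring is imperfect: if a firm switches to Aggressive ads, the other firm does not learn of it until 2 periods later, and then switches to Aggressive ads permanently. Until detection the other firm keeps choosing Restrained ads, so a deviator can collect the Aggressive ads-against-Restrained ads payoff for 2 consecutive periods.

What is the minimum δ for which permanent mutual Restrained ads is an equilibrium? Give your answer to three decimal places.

0.667

Deviating for the 2 undetected periods gains 136−92 = 44 per period over cooperation, then loses 92−37 = 55 per period forever once punishment starts.
Gain: 44(1 + δ + … + δ^1); loss: 55·δ^2/(1−δ).
No profitable deviation ⇔ 44(1−δ^2) ≤ 55·δ^2, i.e. δ^2 ≥ 44/(44+55) = 4/9.
Hence δ ≥ (4/9)^(1/2) ≈ 0.667.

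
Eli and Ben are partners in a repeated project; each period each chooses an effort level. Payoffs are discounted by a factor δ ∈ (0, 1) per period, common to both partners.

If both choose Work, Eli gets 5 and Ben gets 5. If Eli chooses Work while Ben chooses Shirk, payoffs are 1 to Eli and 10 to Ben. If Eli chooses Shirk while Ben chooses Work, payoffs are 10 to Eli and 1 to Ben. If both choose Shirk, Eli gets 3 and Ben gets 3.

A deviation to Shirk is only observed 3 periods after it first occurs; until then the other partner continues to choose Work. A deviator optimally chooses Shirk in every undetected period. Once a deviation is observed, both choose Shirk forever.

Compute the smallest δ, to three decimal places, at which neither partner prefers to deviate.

0.894

The best deviation is to choose Shirk for all 3 undetected periods, earning 10 each, then 3 forever once detected.
Deviation value: 10(1−δ^3)/(1−δ) + 3δ^3/(1−δ); cooperation value: 5/(1−δ).
IC: 5 ≥ 10(1−δ^3) + 3δ^3 = 10 − 7δ^3.
So δ^3 ≥ 5/7, giving δ ≥ (5/7)^(1/3) ≈ 0.894.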